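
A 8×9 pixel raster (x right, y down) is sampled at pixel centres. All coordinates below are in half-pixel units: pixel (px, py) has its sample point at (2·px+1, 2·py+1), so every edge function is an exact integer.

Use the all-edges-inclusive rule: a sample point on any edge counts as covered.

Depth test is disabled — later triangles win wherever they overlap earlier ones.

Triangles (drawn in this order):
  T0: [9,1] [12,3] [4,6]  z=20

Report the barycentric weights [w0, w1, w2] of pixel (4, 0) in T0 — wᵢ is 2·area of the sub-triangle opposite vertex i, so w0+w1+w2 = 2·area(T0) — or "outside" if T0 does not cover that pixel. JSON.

T0:
  2·area = 25
  edge (9, 1)→(12, 3): d=(3,2) inclusive
  edge (12, 3)→(4, 6): d=(-8,3) inclusive
  edge (4, 6)→(9, 1): d=(5,-5) inclusive
    (4,0)@(9, 1): e=[0,25,0] → X  [on edge]
    (5,0)@(11, 1): e=[-4,19,10] → .
    (3,1)@(7, 3): e=[10,15,0] → X  [on edge]
    (5,1)@(11, 3): e=[2,3,20] → X
    (6,1)@(13, 3): e=[-2,-3,30] → .
    (2,2)@(5, 5): e=[20,5,0] → X  [on edge]
    (3,2)@(7, 5): e=[16,-1,10] → .
    (4,2)@(9, 5): e=[12,-7,20] → .
    (5,2)@(11, 5): e=[8,-13,30] → .
    (7,2)@(15, 5): e=[0,-25,50] → .  [on edge]
    (1,3)@(3, 7): e=[30,-5,0] → .  [on edge]
    (2,3)@(5, 7): e=[26,-11,10] → .
    (0,4)@(1, 9): e=[40,-15,0] → .  [on edge]
  covered (5 px):
    . . . . X . . .
    . . . X X X . .
    . . X . . . . .
    . . . . . . . .
    . . . . . . . .
    . . . . . . . .
    . . . . . . . .
    . . . . . . . .
    . . . . . . . .

Result: [25,0,0]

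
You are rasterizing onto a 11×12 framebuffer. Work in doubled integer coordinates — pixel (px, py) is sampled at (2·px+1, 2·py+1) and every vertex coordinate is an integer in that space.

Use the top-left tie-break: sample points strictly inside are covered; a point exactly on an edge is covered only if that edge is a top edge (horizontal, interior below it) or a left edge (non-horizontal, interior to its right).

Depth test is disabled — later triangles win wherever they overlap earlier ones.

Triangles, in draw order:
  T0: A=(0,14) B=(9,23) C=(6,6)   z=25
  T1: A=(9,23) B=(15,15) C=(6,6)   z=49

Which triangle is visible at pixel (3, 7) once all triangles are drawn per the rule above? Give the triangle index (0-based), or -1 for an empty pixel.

T0:
  2·area = 126  (B↔C swapped to make it positive)
  edge (0, 14)→(6, 6): d=(6,-8) top-left  bias=+0
  edge (6, 6)→(9, 23): d=(3,17) right/bottom  bias=-1
  edge (9, 23)→(0, 14): d=(-9,-9) top-left  bias=+0
    (2,4)@(5, 9): e=[10,26,90] → #
    (3,4)@(7, 9): e=[26,-8,108] → ·
    (1,5)@(3, 11): e=[6,66,54] → #
    (3,5)@(7, 11): e=[38,-2,90] → ·
    (0,6)@(1, 13): e=[2,106,18] → #
    (3,6)@(7, 13): e=[50,4,72] → #
    (4,6)@(9, 13): e=[66,-30,90] → ·
    (0,7)@(1, 15): e=[14,112,0] → #  [on edge]
    (4,7)@(9, 15): e=[78,-24,72] → ·
    (0,8)@(1, 17): e=[26,118,-18] → ·
    (1,8)@(3, 17): e=[42,84,0] → #  [on edge]
    (4,8)@(9, 17): e=[90,-18,54] → ·
    (2,9)@(5, 19): e=[70,56,0] → #  [on edge]
    (3,10)@(7, 21): e=[98,28,0] → #  [on edge]
    (4,11)@(9, 23): e=[126,0,0] → ·  [on edge]
  covered (17 px):
    · · · · · · · · · · ·
    · · · · · · · · · · ·
    · · · · · · · · · · ·
    · · · · · · · · · · ·
    · · # · · · · · · · ·
    · # # · · · · · · · ·
    # # # # · · · · · · ·
    # # # # · · · · · · ·
    · # # # · · · · · · ·
    · · # # · · · · · · ·
    · · · # · · · · · · ·
    · · · · · · · · · · ·
T1:
  2·area = 126  (B↔C swapped to make it positive)
  edge (9, 23)→(6, 6): d=(-3,-17) top-left  bias=+0
  edge (6, 6)→(15, 15): d=(9,9) right/bottom  bias=-1
  edge (15, 15)→(9, 23): d=(-6,8) right/bottom  bias=-1
    (0,0)@(1, 1): e=[-70,0,196] → ·  [on edge]
    (1,1)@(3, 3): e=[-42,0,168] → ·  [on edge]
    (2,2)@(5, 5): e=[-14,0,140] → ·  [on edge]
    (3,3)@(7, 7): e=[14,0,112] → ·  [on edge]
    (10,3)@(21, 7): e=[252,-126,0] → ·  [on edge]
    (3,4)@(7, 9): e=[8,18,100] → #
    (4,4)@(9, 9): e=[42,0,84] → ·  [on edge]
    (3,5)@(7, 11): e=[2,36,88] → #
    (4,5)@(9, 11): e=[36,18,72] → #
    (5,5)@(11, 11): e=[70,0,56] → ·  [on edge]
    (3,6)@(7, 13): e=[-4,54,76] → ·
    (4,6)@(9, 13): e=[30,36,60] → #
    (6,6)@(13, 13): e=[98,0,28] → ·  [on edge]
    (7,7)@(15, 15): e=[126,0,0] → ·  [on edge]
    (8,8)@(17, 17): e=[154,0,-28] → ·  [on edge]
    (9,9)@(19, 19): e=[182,0,-56] → ·  [on edge]
    (10,10)@(21, 21): e=[210,0,-84] → ·  [on edge]
    (4,11)@(9, 23): e=[0,126,0] → ·  [on edge]
  covered (14 px):
    · · · · · · · · · · ·
    · · · · · · · · · · ·
    · · · · · · · · · · ·
    · · · · · · · · · · ·
    · · · # · · · · · · ·
    · · · # # · · · · · ·
    · · · · # # · · · · ·
    · · · · # # # · · · ·
    · · · · # # # · · · ·
    · · · · # # · · · · ·
    · · · · # · · · · · ·
    · · · · · · · · · · ·

Z-buffer (winner per pixel, '.' = empty):
  . . . . . . . . . . .
  . . . . . . . . . . .
  . . . . . . . . . . .
  . . . . . . . . . . .
  . . 0 1 . . . . . . .
  . 0 0 1 1 . . . . . .
  0 0 0 0 1 1 . . . . .
  0 0 0 0 1 1 1 . . . .
  . 0 0 0 1 1 1 . . . .
  . . 0 0 1 1 . . . . .
  . . . 0 1 . . . . . .
  . . . . . . . . . . .

Result: 0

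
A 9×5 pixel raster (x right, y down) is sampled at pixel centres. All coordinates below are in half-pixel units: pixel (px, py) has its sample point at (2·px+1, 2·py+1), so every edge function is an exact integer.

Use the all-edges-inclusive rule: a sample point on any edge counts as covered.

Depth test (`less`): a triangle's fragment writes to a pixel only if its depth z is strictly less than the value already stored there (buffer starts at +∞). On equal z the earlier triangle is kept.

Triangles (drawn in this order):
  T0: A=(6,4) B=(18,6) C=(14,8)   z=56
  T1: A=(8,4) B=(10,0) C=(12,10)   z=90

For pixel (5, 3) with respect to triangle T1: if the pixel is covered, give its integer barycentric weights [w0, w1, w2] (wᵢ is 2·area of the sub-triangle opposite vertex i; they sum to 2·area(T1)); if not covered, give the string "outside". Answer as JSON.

T0:
  2·area = 32
  edge (6, 4)→(18, 6): d=(12,2) inclusive
  edge (18, 6)→(14, 8): d=(-4,2) inclusive
  edge (14, 8)→(6, 4): d=(-8,-4) inclusive
    (4,2)@(9, 5): e=[6,22,4] → #
    (5,2)@(11, 5): e=[2,18,12] → #
    (6,2)@(13, 5): e=[-2,14,20] → ·
    (4,3)@(9, 7): e=[30,14,-12] → ·
    (5,3)@(11, 7): e=[26,10,-4] → ·
    (6,3)@(13, 7): e=[22,6,4] → #
    (7,3)@(15, 7): e=[18,2,12] → #
    (8,3)@(17, 7): e=[14,-2,20] → ·
    (6,4)@(13, 9): e=[46,-2,-12] → ·
    (7,4)@(15, 9): e=[42,-6,-4] → ·
  covered (4 px):
    · · · · · · · · ·
    · · · · · · · · ·
    · · · · # # · · ·
    · · · · · · # # ·
    · · · · · · · · ·
T1:
  2·area = 28
  edge (8, 4)→(10, 0): d=(2,-4) inclusive
  edge (10, 0)→(12, 10): d=(2,10) inclusive
  edge (12, 10)→(8, 4): d=(-4,-6) inclusive
    (4,1)@(9, 3): e=[2,16,10] → #
    (5,1)@(11, 3): e=[10,-4,22] → ·
    (4,2)@(9, 5): e=[6,20,2] → #
    (5,2)@(11, 5): e=[14,0,14] → #  [on edge]
    (6,2)@(13, 5): e=[22,-20,26] → ·
    (4,3)@(9, 7): e=[10,24,-6] → ·
    (5,3)@(11, 7): e=[18,4,6] → #
    (6,3)@(13, 7): e=[26,-16,18] → ·
    (5,4)@(11, 9): e=[22,8,-2] → ·
  covered (4 px):
    · · · · · · · · ·
    · · · · # · · · ·
    · · · · # # · · ·
    · · · · · # · · ·
    · · · · · · · · ·

Result: [4,6,18]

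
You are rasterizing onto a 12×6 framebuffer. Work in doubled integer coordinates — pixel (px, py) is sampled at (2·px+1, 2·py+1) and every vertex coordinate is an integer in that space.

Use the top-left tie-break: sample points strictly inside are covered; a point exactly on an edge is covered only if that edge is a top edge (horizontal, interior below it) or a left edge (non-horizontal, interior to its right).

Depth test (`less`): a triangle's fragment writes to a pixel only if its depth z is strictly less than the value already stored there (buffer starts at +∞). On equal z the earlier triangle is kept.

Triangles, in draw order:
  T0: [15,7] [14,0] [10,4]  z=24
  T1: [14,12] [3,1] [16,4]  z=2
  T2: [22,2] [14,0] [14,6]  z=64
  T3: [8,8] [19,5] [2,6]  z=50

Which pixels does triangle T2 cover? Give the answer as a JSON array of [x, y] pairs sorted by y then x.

T0:
  2·area = 32  (B↔C swapped to make it positive)
  edge (15, 7)→(10, 4): d=(-5,-3) top-left  bias=+0
  edge (10, 4)→(14, 0): d=(4,-4) top-left  bias=+0
  edge (14, 0)→(15, 7): d=(1,7) right/bottom  bias=-1
    (2,0)@(5, 1): e=[0,-32,64] → .  [on edge]
    (6,0)@(13, 1): e=[24,0,8] → X  [on edge]
    (7,0)@(15, 1): e=[30,8,-6] → .
    (5,1)@(11, 3): e=[8,0,24] → X  [on edge]
    (7,1)@(15, 3): e=[20,16,-4] → .
    (4,2)@(9, 5): e=[-8,0,40] → .  [on edge]
    (5,2)@(11, 5): e=[-2,8,26] → .
    (6,2)@(13, 5): e=[4,16,12] → X
    (7,2)@(15, 5): e=[10,24,-2] → .
    (3,3)@(7, 7): e=[-24,0,56] → .  [on edge]
    (6,3)@(13, 7): e=[-6,24,14] → .
    (7,3)@(15, 7): e=[0,32,0] → .  [on edge]
    (2,4)@(5, 9): e=[-40,0,72] → .  [on edge]
    (1,5)@(3, 11): e=[-56,0,88] → .  [on edge]
  covered (4 px):
    . . . . . . X . . . . .
    . . . . . X X . . . . .
    . . . . . . X . . . . .
    . . . . . . . . . . . .
    . . . . . . . . . . . .
    . . . . . . . . . . . .
T1:
  2·area = 110
  edge (14, 12)→(3, 1): d=(-11,-11) top-left  bias=+0
  edge (3, 1)→(16, 4): d=(13,3) right/bottom  bias=-1
  edge (16, 4)→(14, 12): d=(-2,8) right/bottom  bias=-1
    (1,0)@(3, 1): e=[0,0,110] → .  [on edge]
    (2,1)@(5, 3): e=[0,20,90] → X  [on edge]
    (3,1)@(7, 3): e=[22,14,74] → X
    (4,1)@(9, 3): e=[44,8,58] → X
    (5,1)@(11, 3): e=[66,2,42] → X
    (6,1)@(13, 3): e=[88,-4,26] → .
    (2,2)@(5, 5): e=[-22,46,86] → .
    (3,2)@(7, 5): e=[0,40,70] → X  [on edge]
    (6,2)@(13, 5): e=[66,22,22] → X
    (7,2)@(15, 5): e=[88,16,6] → X
    (8,2)@(17, 5): e=[110,10,-10] → .
    (3,3)@(7, 7): e=[-22,66,66] → .
    (4,3)@(9, 7): e=[0,60,50] → X  [on edge]
    (5,4)@(11, 9): e=[0,80,30] → X  [on edge]
    (6,5)@(13, 11): e=[0,100,10] → X  [on edge]
  covered (16 px):
    . . . . . . . . . . . .
    . . X X X X . . . . . .
    . . . X X X X X . . . .
    . . . . X X X X . . . .
    . . . . . X X . . . . .
    . . . . . . X . . . . .
T2:
  2·area = 48  (B↔C swapped to make it positive)
  edge (22, 2)→(14, 6): d=(-8,4) right/bottom  bias=-1
  edge (14, 6)→(14, 0): d=(0,-6) top-left  bias=+0
  edge (14, 0)→(22, 2): d=(8,2) right/bottom  bias=-1
    (7,0)@(15, 1): e=[36,6,6] → X
    (8,0)@(17, 1): e=[28,18,2] → X
    (9,0)@(19, 1): e=[20,30,-2] → .
    (7,1)@(15, 3): e=[20,6,22] → X
    (9,1)@(19, 3): e=[4,30,14] → X
    (10,1)@(21, 3): e=[-4,42,10] → .
    (7,2)@(15, 5): e=[4,6,38] → X
    (8,2)@(17, 5): e=[-4,18,34] → .
    (9,2)@(19, 5): e=[-12,30,30] → .
    (7,3)@(15, 7): e=[-12,6,54] → .
  covered (6 px):
    . . . . . . . X X . . .
    . . . . . . . X X X . .
    . . . . . . . X . . . .
    . . . . . . . . . . . .
    . . . . . . . . . . . .
    . . . . . . . . . . . .
T3:
  2·area = 40  (B↔C swapped to make it positive)
  edge (8, 8)→(2, 6): d=(-6,-2) top-left  bias=+0
  edge (2, 6)→(19, 5): d=(17,-1) top-left  bias=+0
  edge (19, 5)→(8, 8): d=(-11,3) right/bottom  bias=-1
    (9,2)@(19, 5): e=[40,0,0] → .  [on edge]
    (2,3)@(5, 7): e=[0,20,20] → X  [on edge]
    (3,3)@(7, 7): e=[4,22,14] → X
    (4,3)@(9, 7): e=[8,24,8] → X
    (5,3)@(11, 7): e=[12,26,2] → X
    (6,3)@(13, 7): e=[16,28,-4] → .
    (2,4)@(5, 9): e=[-12,54,-2] → .
    (3,4)@(7, 9): e=[-8,56,-8] → .
    (4,4)@(9, 9): e=[-4,58,-14] → .
    (5,4)@(11, 9): e=[0,60,-20] → .  [on edge]
    (8,5)@(17, 11): e=[0,100,-60] → .  [on edge]
  covered (4 px):
    . . . . . . . . . . . .
    . . . . . . . . . . . .
    . . . . . . . . . . . .
    . . X X X X . . . . . .
    . . . . . . . . . . . .
    . . . . . . . . . . . .

Final: [[7,0],[8,0],[7,1],[8,1],[9,1],[7,2]]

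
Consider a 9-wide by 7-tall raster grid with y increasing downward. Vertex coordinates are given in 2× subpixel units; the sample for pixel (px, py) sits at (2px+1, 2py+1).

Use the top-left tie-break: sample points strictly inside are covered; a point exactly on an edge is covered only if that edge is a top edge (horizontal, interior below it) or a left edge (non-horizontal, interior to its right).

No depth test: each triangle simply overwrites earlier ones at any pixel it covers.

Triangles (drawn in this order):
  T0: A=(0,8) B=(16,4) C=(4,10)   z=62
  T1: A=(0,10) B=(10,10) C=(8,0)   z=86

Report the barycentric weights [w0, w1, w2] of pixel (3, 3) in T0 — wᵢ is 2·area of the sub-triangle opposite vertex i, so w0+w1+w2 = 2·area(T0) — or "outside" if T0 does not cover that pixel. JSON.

T0:
  2·area = 48
  edge (0, 8)→(16, 4): d=(16,-4) top-left  bias=+0
  edge (16, 4)→(4, 10): d=(-12,6) right/bottom  bias=-1
  edge (4, 10)→(0, 8): d=(-4,-2) top-left  bias=+0
    (6,2)@(13, 5): e=[4,6,38] → X
    (7,2)@(15, 5): e=[12,-6,42] → .
    (2,3)@(5, 7): e=[4,30,14] → X
    (3,3)@(7, 7): e=[12,18,18] → X
    (4,3)@(9, 7): e=[20,6,22] → X
    (5,3)@(11, 7): e=[28,-6,26] → .
    (6,3)@(13, 7): e=[36,-18,30] → .
    (1,4)@(3, 9): e=[28,18,2] → X
    (3,4)@(7, 9): e=[44,-6,10] → .
    (4,4)@(9, 9): e=[52,-18,14] → .
    (1,5)@(3, 11): e=[60,-6,-6] → .
    (2,5)@(5, 11): e=[68,-18,-2] → .
  covered (6 px):
    . . . . . . . . .
    . . . . . . . . .
    . . . . . . X . .
    . . X X X . . . .
    . X X . . . . . .
    . . . . . . . . .
    . . . . . . . . .
T1:
  2·area = 100  (B↔C swapped to make it positive)
  edge (0, 10)→(8, 0): d=(8,-10) top-left  bias=+0
  edge (8, 0)→(10, 10): d=(2,10) right/bottom  bias=-1
  edge (10, 10)→(0, 10): d=(-10,0) right/bottom  bias=-1
    (3,1)@(7, 3): e=[14,16,70] → X
    (4,1)@(9, 3): e=[34,-4,70] → .
    (2,2)@(5, 5): e=[10,40,50] → X
    (4,2)@(9, 5): e=[50,0,50] → .  [on edge]
    (1,3)@(3, 7): e=[6,64,30] → X
    (4,3)@(9, 7): e=[66,4,30] → X
    (5,3)@(11, 7): e=[86,-16,30] → .
    (0,4)@(1, 9): e=[2,88,10] → X
    (5,4)@(11, 9): e=[102,-12,10] → .
    (0,5)@(1, 11): e=[18,92,-10] → .
    (1,5)@(3, 11): e=[38,72,-10] → .
    (2,5)@(5, 11): e=[58,52,-10] → .
  covered (12 px):
    . . . . . . . . .
    . . . X . . . . .
    . . X X . . . . .
    . X X X X . . . .
    X X X X X . . . .
    . . . . . . . . .
    . . . . . . . . .

Result: [18,18,12]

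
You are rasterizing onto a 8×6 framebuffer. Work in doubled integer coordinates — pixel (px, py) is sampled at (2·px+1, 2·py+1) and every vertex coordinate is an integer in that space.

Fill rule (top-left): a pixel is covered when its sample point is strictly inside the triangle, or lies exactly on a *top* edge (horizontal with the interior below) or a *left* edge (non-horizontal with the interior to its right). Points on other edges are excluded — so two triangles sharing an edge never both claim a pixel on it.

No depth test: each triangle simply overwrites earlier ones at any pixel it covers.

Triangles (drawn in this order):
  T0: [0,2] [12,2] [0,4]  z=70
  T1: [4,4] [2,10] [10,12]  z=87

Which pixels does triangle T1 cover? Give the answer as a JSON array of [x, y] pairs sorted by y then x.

T0:
  2·area = 24
  edge (0, 2)→(12, 2): d=(12,0) top-left  bias=+0
  edge (12, 2)→(0, 4): d=(-12,2) right/bottom  bias=-1
  edge (0, 4)→(0, 2): d=(0,-2) top-left  bias=+0
    (0,1)@(1, 3): e=[12,10,2] → █
    (1,1)@(3, 3): e=[12,6,6] → █
    (2,1)@(5, 3): e=[12,2,10] → █
    (3,1)@(7, 3): e=[12,-2,14] → ·
    (0,2)@(1, 5): e=[36,-14,2] → ·
    (1,2)@(3, 5): e=[36,-18,6] → ·
    (2,2)@(5, 5): e=[36,-22,10] → ·
  covered (3 px):
    · · · · · · · ·
    █ █ █ · · · · ·
    · · · · · · · ·
    · · · · · · · ·
    · · · · · · · ·
    · · · · · · · ·
T1:
  2·area = 52  (B↔C swapped to make it positive)
  edge (4, 4)→(10, 12): d=(6,8) right/bottom  bias=-1
  edge (10, 12)→(2, 10): d=(-8,-2) top-left  bias=+0
  edge (2, 10)→(4, 4): d=(2,-6) top-left  bias=+0
    (2,0)@(5, 1): e=[-26,78,0] → ·  [on edge]
    (1,3)@(3, 7): e=[26,26,0] → █  [on edge]
    (2,3)@(5, 7): e=[10,30,12] → █
    (3,3)@(7, 7): e=[-6,34,24] → ·
    (1,4)@(3, 9): e=[38,10,4] → █
    (3,4)@(7, 9): e=[6,18,28] → █
    (4,4)@(9, 9): e=[-10,22,40] → ·
    (1,5)@(3, 11): e=[50,-6,8] → ·
    (2,5)@(5, 11): e=[34,-2,20] → ·
    (3,5)@(7, 11): e=[18,2,32] → █
    (4,5)@(9, 11): e=[2,6,44] → █
    (5,5)@(11, 11): e=[-14,10,56] → ·
  covered (7 px):
    · · · · · · · ·
    · · · · · · · ·
    · · · · · · · ·
    · █ █ · · · · ·
    · █ █ █ · · · ·
    · · · █ █ · · ·

Final: [[1,3],[2,3],[1,4],[2,4],[3,4],[3,5],[4,5]]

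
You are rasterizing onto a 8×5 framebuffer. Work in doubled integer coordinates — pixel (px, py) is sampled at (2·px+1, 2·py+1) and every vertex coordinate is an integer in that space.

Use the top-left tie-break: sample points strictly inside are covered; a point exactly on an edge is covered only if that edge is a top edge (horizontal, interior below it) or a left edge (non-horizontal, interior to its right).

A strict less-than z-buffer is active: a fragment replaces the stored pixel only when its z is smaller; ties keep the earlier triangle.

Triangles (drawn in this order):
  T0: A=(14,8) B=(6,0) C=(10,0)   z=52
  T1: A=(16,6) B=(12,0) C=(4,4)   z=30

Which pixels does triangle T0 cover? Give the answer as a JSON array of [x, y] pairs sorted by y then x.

T0:
  2·area = 32
  edge (14, 8)→(6, 0): d=(-8,-8) top-left  bias=+0
  edge (6, 0)→(10, 0): d=(4,0) top-left  bias=+0
  edge (10, 0)→(14, 8): d=(4,8) right/bottom  bias=-1
    (3,0)@(7, 1): e=[0,4,28] → █  [on edge]
    (4,0)@(9, 1): e=[16,4,12] → █
    (5,0)@(11, 1): e=[32,4,-4] → ·
    (3,1)@(7, 3): e=[-16,12,36] → ·
    (4,1)@(9, 3): e=[0,12,20] → █  [on edge]
    (5,1)@(11, 3): e=[16,12,4] → █
    (6,1)@(13, 3): e=[32,12,-12] → ·
    (4,2)@(9, 5): e=[-16,20,28] → ·
    (5,2)@(11, 5): e=[0,20,12] → █  [on edge]
    (6,2)@(13, 5): e=[16,20,-4] → ·
    (5,3)@(11, 7): e=[-16,28,20] → ·
    (6,3)@(13, 7): e=[0,28,4] → █  [on edge]
    (7,4)@(15, 9): e=[0,36,-4] → ·  [on edge]
  covered (6 px):
    · · · █ █ · · ·
    · · · · █ █ · ·
    · · · · · █ · ·
    · · · · · · █ ·
    · · · · · · · ·
T1:
  2·area = 64  (B↔C swapped to make it positive)
  edge (16, 6)→(4, 4): d=(-12,-2) top-left  bias=+0
  edge (4, 4)→(12, 0): d=(8,-4) top-left  bias=+0
  edge (12, 0)→(16, 6): d=(4,6) right/bottom  bias=-1
    (5,0)@(11, 1): e=[50,4,10] → █
    (6,0)@(13, 1): e=[54,12,-2] → ·
    (3,1)@(7, 3): e=[18,4,42] → █
    (4,1)@(9, 3): e=[22,12,30] → █
    (6,1)@(13, 3): e=[30,28,6] → █
    (7,1)@(15, 3): e=[34,36,-6] → ·
    (3,2)@(7, 5): e=[-6,20,50] → ·
    (4,2)@(9, 5): e=[-2,28,38] → ·
    (5,2)@(11, 5): e=[2,36,26] → █
    (7,2)@(15, 5): e=[10,52,2] → █
    (5,3)@(11, 7): e=[-22,52,34] → ·
    (6,3)@(13, 7): e=[-18,60,22] → ·
  covered (8 px):
    · · · · · █ · ·
    · · · █ █ █ █ ·
    · · · · · █ █ █
    · · · · · · · ·
    · · · · · · · ·

Final: [[3,0],[4,0],[4,1],[5,1],[5,2],[6,3]]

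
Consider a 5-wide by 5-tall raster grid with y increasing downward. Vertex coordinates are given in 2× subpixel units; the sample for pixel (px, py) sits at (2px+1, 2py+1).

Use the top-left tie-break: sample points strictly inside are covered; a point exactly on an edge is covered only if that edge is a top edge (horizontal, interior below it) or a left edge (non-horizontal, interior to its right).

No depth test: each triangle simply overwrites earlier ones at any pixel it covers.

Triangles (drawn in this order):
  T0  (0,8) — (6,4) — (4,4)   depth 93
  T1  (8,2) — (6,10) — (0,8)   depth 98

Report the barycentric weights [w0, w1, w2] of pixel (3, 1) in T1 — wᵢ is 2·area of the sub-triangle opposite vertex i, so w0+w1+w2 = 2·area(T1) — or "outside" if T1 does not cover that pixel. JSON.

T0:
  2·area = 8  (B↔C swapped to make it positive)
  edge (0, 8)→(4, 4): d=(4,-4) top-left  bias=+0
  edge (4, 4)→(6, 4): d=(2,0) top-left  bias=+0
  edge (6, 4)→(0, 8): d=(-6,4) right/bottom  bias=-1
    (3,0)@(7, 1): e=[0,-6,14] → ·  [on edge]
    (2,1)@(5, 3): e=[0,-2,10] → ·  [on edge]
    (1,2)@(3, 5): e=[0,2,6] → █  [on edge]
    (2,2)@(5, 5): e=[8,2,-2] → ·
    (0,3)@(1, 7): e=[0,6,2] → █  [on edge]
    (1,3)@(3, 7): e=[8,6,-6] → ·
    (0,4)@(1, 9): e=[8,10,-10] → ·
  covered (2 px):
    · · · · ·
    · · · · ·
    · █ · · ·
    █ · · · ·
    · · · · ·
T1:
  2·area = 52
  edge (8, 2)→(6, 10): d=(-2,8) right/bottom  bias=-1
  edge (6, 10)→(0, 8): d=(-6,-2) top-left  bias=+0
  edge (0, 8)→(8, 2): d=(8,-6) top-left  bias=+0
    (3,1)@(7, 3): e=[6,44,2] → █
    (4,1)@(9, 3): e=[-10,48,14] → ·
    (2,2)@(5, 5): e=[18,28,6] → █
    (4,2)@(9, 5): e=[-14,36,30] → ·
    (1,3)@(3, 7): e=[30,12,10] → █
    (3,3)@(7, 7): e=[-2,20,34] → ·
    (1,4)@(3, 9): e=[26,0,26] → █  [on edge]
    (3,4)@(7, 9): e=[-6,8,50] → ·
  covered (7 px):
    · · · · ·
    · · · █ ·
    · · █ █ ·
    · █ █ · ·
    · █ █ · ·

Final: [44,2,6]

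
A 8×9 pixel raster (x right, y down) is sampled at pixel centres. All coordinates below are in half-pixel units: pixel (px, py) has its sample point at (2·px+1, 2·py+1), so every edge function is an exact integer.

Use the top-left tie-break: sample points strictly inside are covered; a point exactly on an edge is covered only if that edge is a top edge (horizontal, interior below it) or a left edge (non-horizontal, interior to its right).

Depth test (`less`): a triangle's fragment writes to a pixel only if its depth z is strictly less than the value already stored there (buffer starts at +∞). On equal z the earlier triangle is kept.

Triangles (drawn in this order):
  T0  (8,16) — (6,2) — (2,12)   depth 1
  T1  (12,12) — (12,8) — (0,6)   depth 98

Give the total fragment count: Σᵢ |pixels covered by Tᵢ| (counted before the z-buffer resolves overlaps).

T0:
  2·area = 76  (B↔C swapped to make it positive)
  edge (8, 16)→(2, 12): d=(-6,-4) top-left  bias=+0
  edge (2, 12)→(6, 2): d=(4,-10) top-left  bias=+0
  edge (6, 2)→(8, 16): d=(2,14) right/bottom  bias=-1
    (2,2)@(5, 5): e=[54,2,20] → #
    (3,2)@(7, 5): e=[62,22,-8] → ·
    (2,3)@(5, 7): e=[42,10,24] → #
    (3,3)@(7, 7): e=[50,30,-4] → ·
    (2,4)@(5, 9): e=[30,18,28] → #
    (3,4)@(7, 9): e=[38,38,0] → ·  [on edge]
    (1,5)@(3, 11): e=[10,6,60] → #
    (3,5)@(7, 11): e=[26,46,4] → #
    (4,5)@(9, 11): e=[34,66,-24] → ·
    (1,6)@(3, 13): e=[-2,14,64] → ·
    (2,6)@(5, 13): e=[6,34,36] → #
    (4,6)@(9, 13): e=[22,74,-20] → ·
  covered (9 px):
    · · · · · · · ·
    · · · · · · · ·
    · · # · · · · ·
    · · # · · · · ·
    · · # · · · · ·
    · # # # · · · ·
    · · # # · · · ·
    · · · # · · · ·
    · · · · · · · ·
T1:
  2·area = 48  (B↔C swapped to make it positive)
  edge (12, 12)→(0, 6): d=(-12,-6) top-left  bias=+0
  edge (0, 6)→(12, 8): d=(12,2) right/bottom  bias=-1
  edge (12, 8)→(12, 12): d=(0,4) right/bottom  bias=-1
    (1,3)@(3, 7): e=[6,6,36] → #
    (2,3)@(5, 7): e=[18,2,28] → #
    (3,3)@(7, 7): e=[30,-2,20] → ·
    (1,4)@(3, 9): e=[-18,30,36] → ·
    (2,4)@(5, 9): e=[-6,26,28] → ·
    (3,4)@(7, 9): e=[6,22,20] → #
    (4,4)@(9, 9): e=[18,18,12] → #
    (5,4)@(11, 9): e=[30,14,4] → #
    (6,4)@(13, 9): e=[42,10,-4] → ·
    (3,5)@(7, 11): e=[-18,46,20] → ·
    (4,5)@(9, 11): e=[-6,42,12] → ·
    (5,5)@(11, 11): e=[6,38,4] → #
  covered (6 px):
    · · · · · · · ·
    · · · · · · · ·
    · · · · · · · ·
    · # # · · · · ·
    · · · # # # · ·
    · · · · · # · ·
    · · · · · · · ·
    · · · · · · · ·
    · · · · · · · ·

Result: 15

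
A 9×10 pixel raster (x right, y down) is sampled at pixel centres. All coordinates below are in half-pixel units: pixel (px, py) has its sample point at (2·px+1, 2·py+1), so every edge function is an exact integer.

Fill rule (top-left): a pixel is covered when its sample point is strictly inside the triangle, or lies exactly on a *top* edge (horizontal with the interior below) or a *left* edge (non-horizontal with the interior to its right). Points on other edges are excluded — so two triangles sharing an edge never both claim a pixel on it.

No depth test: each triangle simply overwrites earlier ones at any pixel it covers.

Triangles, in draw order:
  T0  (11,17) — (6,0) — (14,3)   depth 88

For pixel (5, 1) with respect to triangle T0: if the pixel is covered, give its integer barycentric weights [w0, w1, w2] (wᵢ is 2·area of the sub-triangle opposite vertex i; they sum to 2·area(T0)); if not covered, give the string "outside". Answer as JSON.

T0:
  2·area = 121
  edge (11, 17)→(6, 0): d=(-5,-17) top-left  bias=+0
  edge (6, 0)→(14, 3): d=(8,3) right/bottom  bias=-1
  edge (14, 3)→(11, 17): d=(-3,14) right/bottom  bias=-1
    (3,0)@(7, 1): e=[12,5,104] → #
    (4,0)@(9, 1): e=[46,-1,76] → ·
    (3,1)@(7, 3): e=[2,21,98] → #
    (4,1)@(9, 3): e=[36,15,70] → #
    (5,1)@(11, 3): e=[70,9,42] → #
    (6,1)@(13, 3): e=[104,3,14] → #
    (7,1)@(15, 3): e=[138,-3,-14] → ·
    (3,2)@(7, 5): e=[-8,37,92] → ·
    (4,2)@(9, 5): e=[26,31,64] → #
    (7,2)@(15, 5): e=[128,13,-20] → ·
    (4,3)@(9, 7): e=[16,47,58] → #
    (7,3)@(15, 7): e=[118,29,-26] → ·
    (5,8)@(11, 17): e=[0,121,0] → ·  [on edge]
  covered (16 px):
    · · · # · · · · ·
    · · · # # # # · ·
    · · · · # # # · ·
    · · · · # # # · ·
    · · · · # # · · ·
    · · · · · # · · ·
    · · · · · # · · ·
    · · · · · # · · ·
    · · · · · · · · ·
    · · · · · · · · ·

Final: [9,42,70]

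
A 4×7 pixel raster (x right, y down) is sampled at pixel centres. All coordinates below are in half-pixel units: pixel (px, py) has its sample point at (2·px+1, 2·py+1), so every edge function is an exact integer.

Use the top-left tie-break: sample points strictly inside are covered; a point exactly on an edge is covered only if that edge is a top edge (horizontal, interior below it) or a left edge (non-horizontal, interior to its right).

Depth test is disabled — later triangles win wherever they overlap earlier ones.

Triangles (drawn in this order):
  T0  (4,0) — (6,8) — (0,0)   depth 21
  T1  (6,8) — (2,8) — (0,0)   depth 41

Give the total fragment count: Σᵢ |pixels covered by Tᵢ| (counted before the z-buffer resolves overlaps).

T0:
  2·area = 32
  edge (4, 0)→(6, 8): d=(2,8) right/bottom  bias=-1
  edge (6, 8)→(0, 0): d=(-6,-8) top-left  bias=+0
  edge (0, 0)→(4, 0): d=(4,0) top-left  bias=+0
    (0,0)@(1, 1): e=[26,2,4] → X
    (1,0)@(3, 1): e=[10,18,4] → X
    (2,0)@(5, 1): e=[-6,34,4] → .
    (0,1)@(1, 3): e=[30,-10,12] → .
    (1,1)@(3, 3): e=[14,6,12] → X
    (2,1)@(5, 3): e=[-2,22,12] → .
    (1,2)@(3, 5): e=[18,-6,20] → .
    (2,2)@(5, 5): e=[2,10,20] → X
    (3,2)@(7, 5): e=[-14,26,20] → .
    (2,3)@(5, 7): e=[6,-2,28] → .
  covered (4 px):
    X X . .
    . X . .
    . . X .
    . . . .
    . . . .
    . . . .
    . . . .
T1:
  2·area = 32
  edge (6, 8)→(2, 8): d=(-4,0) right/bottom  bias=-1
  edge (2, 8)→(0, 0): d=(-2,-8) top-left  bias=+0
  edge (0, 0)→(6, 8): d=(6,8) right/bottom  bias=-1
    (0,1)@(1, 3): e=[20,2,10] → X
    (1,1)@(3, 3): e=[20,18,-6] → .
    (0,2)@(1, 5): e=[12,-2,22] → .
    (1,2)@(3, 5): e=[12,14,6] → X
    (2,2)@(5, 5): e=[12,30,-10] → .
    (1,3)@(3, 7): e=[4,10,18] → X
    (2,3)@(5, 7): e=[4,26,2] → X
    (3,3)@(7, 7): e=[4,42,-14] → .
    (1,4)@(3, 9): e=[-4,6,30] → .
    (2,4)@(5, 9): e=[-4,22,14] → .
  covered (4 px):
    . . . .
    X . . .
    . X . .
    . X X .
    . . . .
    . . . .
    . . . .

Final: 8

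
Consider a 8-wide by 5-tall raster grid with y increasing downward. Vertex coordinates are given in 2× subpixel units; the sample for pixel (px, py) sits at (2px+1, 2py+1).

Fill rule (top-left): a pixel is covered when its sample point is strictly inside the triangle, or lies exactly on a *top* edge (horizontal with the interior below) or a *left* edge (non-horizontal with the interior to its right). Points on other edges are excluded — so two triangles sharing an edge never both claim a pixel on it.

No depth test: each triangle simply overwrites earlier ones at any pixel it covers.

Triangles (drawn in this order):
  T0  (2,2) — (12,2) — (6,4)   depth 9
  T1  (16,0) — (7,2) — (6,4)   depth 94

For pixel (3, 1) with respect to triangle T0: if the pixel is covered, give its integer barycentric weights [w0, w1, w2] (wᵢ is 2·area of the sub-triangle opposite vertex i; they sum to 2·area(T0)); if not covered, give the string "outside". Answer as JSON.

T0:
  2·area = 20
  edge (2, 2)→(12, 2): d=(10,0) top-left  bias=+0
  edge (12, 2)→(6, 4): d=(-6,2) right/bottom  bias=-1
  edge (6, 4)→(2, 2): d=(-4,-2) top-left  bias=+0
    (7,0)@(15, 1): e=[-10,0,30] → .  [on edge]
    (2,1)@(5, 3): e=[10,8,2] → X
    (3,1)@(7, 3): e=[10,4,6] → X
    (4,1)@(9, 3): e=[10,0,10] → .  [on edge]
    (1,2)@(3, 5): e=[30,0,-10] → .  [on edge]
    (2,2)@(5, 5): e=[30,-4,-6] → .
    (3,2)@(7, 5): e=[30,-8,-2] → .
  covered (2 px):
    . . . . . . . .
    . . X X . . . .
    . . . . . . . .
    . . . . . . . .
    . . . . . . . .
T1:
  2·area = 16  (B↔C swapped to make it positive)
  edge (16, 0)→(6, 4): d=(-10,4) right/bottom  bias=-1
  edge (6, 4)→(7, 2): d=(1,-2) top-left  bias=+0
  edge (7, 2)→(16, 0): d=(9,-2) top-left  bias=+0
    (6,0)@(13, 1): e=[2,11,3] → X
    (7,0)@(15, 1): e=[-6,15,7] → .
    (3,1)@(7, 3): e=[6,1,9] → X
    (4,1)@(9, 3): e=[-2,5,13] → .
    (6,1)@(13, 3): e=[-18,13,21] → .
    (3,2)@(7, 5): e=[-14,3,27] → .
  covered (2 px):
    . . . . . . X .
    . . . X . . . .
    . . . . . . . .
    . . . . . . . .
    . . . . . . . .

Result: [4,6,10]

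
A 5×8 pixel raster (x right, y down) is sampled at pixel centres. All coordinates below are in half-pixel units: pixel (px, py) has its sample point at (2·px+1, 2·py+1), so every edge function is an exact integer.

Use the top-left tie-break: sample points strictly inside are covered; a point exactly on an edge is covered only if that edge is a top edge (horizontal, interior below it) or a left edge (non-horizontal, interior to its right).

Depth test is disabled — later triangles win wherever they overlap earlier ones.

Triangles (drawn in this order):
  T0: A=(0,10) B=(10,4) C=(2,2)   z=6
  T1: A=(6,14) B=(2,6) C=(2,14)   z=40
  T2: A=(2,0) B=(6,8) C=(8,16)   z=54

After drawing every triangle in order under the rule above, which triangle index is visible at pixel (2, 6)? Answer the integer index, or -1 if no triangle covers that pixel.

T0:
  2·area = 68  (B↔C swapped to make it positive)
  edge (0, 10)→(2, 2): d=(2,-8) top-left  bias=+0
  edge (2, 2)→(10, 4): d=(8,2) right/bottom  bias=-1
  edge (10, 4)→(0, 10): d=(-10,6) right/bottom  bias=-1
    (1,1)@(3, 3): e=[10,6,52] → #
    (2,1)@(5, 3): e=[26,2,40] → #
    (3,1)@(7, 3): e=[42,-2,28] → ·
    (1,2)@(3, 5): e=[14,22,32] → #
    (3,2)@(7, 5): e=[46,14,8] → #
    (4,2)@(9, 5): e=[62,10,-4] → ·
    (0,3)@(1, 7): e=[2,42,24] → #
    (2,3)@(5, 7): e=[34,34,0] → ·  [on edge]
    (3,3)@(7, 7): e=[50,30,-12] → ·
    (0,4)@(1, 9): e=[6,58,4] → #
    (1,4)@(3, 9): e=[22,54,-8] → ·
    (0,5)@(1, 11): e=[10,74,-16] → ·
  covered (8 px):
    · · · · ·
    · # # · ·
    · # # # ·
    # # · · ·
    # · · · ·
    · · · · ·
    · · · · ·
    · · · · ·
T1:
  2·area = 32  (B↔C swapped to make it positive)
  edge (6, 14)→(2, 14): d=(-4,0) right/bottom  bias=-1
  edge (2, 14)→(2, 6): d=(0,-8) top-left  bias=+0
  edge (2, 6)→(6, 14): d=(4,8) right/bottom  bias=-1
    (1,4)@(3, 9): e=[20,8,4] → #
    (2,4)@(5, 9): e=[20,24,-12] → ·
    (1,5)@(3, 11): e=[12,8,12] → #
    (2,5)@(5, 11): e=[12,24,-4] → ·
    (1,6)@(3, 13): e=[4,8,20] → #
    (2,6)@(5, 13): e=[4,24,4] → #
    (3,6)@(7, 13): e=[4,40,-12] → ·
    (1,7)@(3, 15): e=[-4,8,28] → ·
    (2,7)@(5, 15): e=[-4,24,12] → ·
  covered (4 px):
    · · · · ·
    · · · · ·
    · · · · ·
    · · · · ·
    · # · · ·
    · # · · ·
    · # # · ·
    · · · · ·
T2:
  2·area = 16
  edge (2, 0)→(6, 8): d=(4,8) right/bottom  bias=-1
  edge (6, 8)→(8, 16): d=(2,8) right/bottom  bias=-1
  edge (8, 16)→(2, 0): d=(-6,-16) top-left  bias=+0
    (2,3)@(5, 7): e=[4,6,6] → #
    (3,3)@(7, 7): e=[-12,-10,38] → ·
    (2,4)@(5, 9): e=[12,10,-6] → ·
    (3,6)@(7, 13): e=[12,2,2] → #
    (4,6)@(9, 13): e=[-4,-14,34] → ·
    (3,7)@(7, 15): e=[20,6,-10] → ·
  covered (2 px):
    · · · · ·
    · · · · ·
    · · · · ·
    · · # · ·
    · · · · ·
    · · · · ·
    · · · # ·
    · · · · ·

Z-buffer (winner per pixel, '.' = empty):
  . . . . .
  . 0 0 . .
  . 0 0 0 .
  0 0 2 . .
  0 1 . . .
  . 1 . . .
  . 1 1 2 .
  . . . . .

Result: 1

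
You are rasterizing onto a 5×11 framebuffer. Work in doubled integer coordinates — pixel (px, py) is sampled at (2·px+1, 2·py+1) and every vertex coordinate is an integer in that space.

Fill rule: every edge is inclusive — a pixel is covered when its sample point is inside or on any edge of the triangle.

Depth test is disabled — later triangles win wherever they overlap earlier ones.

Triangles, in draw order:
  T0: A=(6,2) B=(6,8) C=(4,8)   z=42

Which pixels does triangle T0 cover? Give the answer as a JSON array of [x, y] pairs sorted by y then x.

T0:
  2·area = 12
  edge (6, 2)→(6, 8): d=(0,6) inclusive
  edge (6, 8)→(4, 8): d=(-2,0) inclusive
  edge (4, 8)→(6, 2): d=(2,-6) inclusive
    (2,2)@(5, 5): e=[6,6,0] → #  [on edge]
    (3,2)@(7, 5): e=[-6,6,12] → ·
    (2,3)@(5, 7): e=[6,2,4] → #
    (3,3)@(7, 7): e=[-6,2,16] → ·
    (2,4)@(5, 9): e=[6,-2,8] → ·
    (1,5)@(3, 11): e=[18,-6,0] → ·  [on edge]
    (0,8)@(1, 17): e=[30,-18,0] → ·  [on edge]
  covered (2 px):
    · · · · ·
    · · · · ·
    · · # · ·
    · · # · ·
    · · · · ·
    · · · · ·
    · · · · ·
    · · · · ·
    · · · · ·
    · · · · ·
    · · · · ·

Result: [[2,2],[2,3]]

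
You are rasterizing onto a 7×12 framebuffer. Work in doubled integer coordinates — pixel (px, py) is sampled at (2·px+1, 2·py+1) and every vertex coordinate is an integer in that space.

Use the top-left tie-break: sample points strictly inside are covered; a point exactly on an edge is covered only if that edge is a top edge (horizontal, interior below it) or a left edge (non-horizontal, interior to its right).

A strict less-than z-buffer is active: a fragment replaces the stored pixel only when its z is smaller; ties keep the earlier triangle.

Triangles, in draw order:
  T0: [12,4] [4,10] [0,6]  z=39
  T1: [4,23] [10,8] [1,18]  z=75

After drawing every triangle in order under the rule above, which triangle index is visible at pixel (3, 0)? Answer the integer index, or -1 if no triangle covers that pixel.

T0:
  2·area = 56
  edge (12, 4)→(4, 10): d=(-8,6) right/bottom  bias=-1
  edge (4, 10)→(0, 6): d=(-4,-4) top-left  bias=+0
  edge (0, 6)→(12, 4): d=(12,-2) top-left  bias=+0
    (3,2)@(7, 5): e=[22,32,2] → █
    (4,2)@(9, 5): e=[10,40,6] → █
    (5,2)@(11, 5): e=[-2,48,10] → ·
    (0,3)@(1, 7): e=[42,0,14] → █  [on edge]
    (1,3)@(3, 7): e=[30,8,18] → █
    (2,3)@(5, 7): e=[18,16,22] → █
    (4,3)@(9, 7): e=[-6,32,30] → ·
    (0,4)@(1, 9): e=[26,-8,38] → ·
    (1,4)@(3, 9): e=[14,0,42] → █  [on edge]
    (3,4)@(7, 9): e=[-10,16,50] → ·
    (1,5)@(3, 11): e=[-2,-8,66] → ·
    (2,5)@(5, 11): e=[-14,0,70] → ·  [on edge]
    (3,6)@(7, 13): e=[-42,0,98] → ·  [on edge]
    (4,7)@(9, 15): e=[-70,0,126] → ·  [on edge]
    (5,8)@(11, 17): e=[-98,0,154] → ·  [on edge]
    (6,9)@(13, 19): e=[-126,0,182] → ·  [on edge]
  covered (8 px):
    · · · · · · ·
    · · · · · · ·
    · · · █ █ · ·
    █ █ █ █ · · ·
    · █ █ · · · ·
    · · · · · · ·
    · · · · · · ·
    · · · · · · ·
    · · · · · · ·
    · · · · · · ·
    · · · · · · ·
    · · · · · · ·
T1:
  2·area = 75  (B↔C swapped to make it positive)
  edge (4, 23)→(1, 18): d=(-3,-5) top-left  bias=+0
  edge (1, 18)→(10, 8): d=(9,-10) top-left  bias=+0
  edge (10, 8)→(4, 23): d=(-6,15) right/bottom  bias=-1
    (3,6)@(7, 13): e=[45,15,15] → █
    (4,6)@(9, 13): e=[55,35,-15] → ·
    (2,7)@(5, 15): e=[29,13,33] → █
    (4,7)@(9, 15): e=[49,53,-27] → ·
    (1,8)@(3, 17): e=[13,11,51] → █
    (3,8)@(7, 17): e=[33,51,-9] → ·
    (1,9)@(3, 19): e=[7,29,39] → █
    (3,9)@(7, 19): e=[27,69,-21] → ·
    (1,10)@(3, 21): e=[1,47,27] → █
    (2,10)@(5, 21): e=[11,67,-3] → ·
    (1,11)@(3, 23): e=[-5,65,15] → ·
  covered (8 px):
    · · · · · · ·
    · · · · · · ·
    · · · · · · ·
    · · · · · · ·
    · · · · · · ·
    · · · · · · ·
    · · · █ · · ·
    · · █ █ · · ·
    · █ █ · · · ·
    · █ █ · · · ·
    · █ · · · · ·
    · · · · · · ·

Z-buffer (winner per pixel, '.' = empty):
  . . . . . . .
  . . . . . . .
  . . . 0 0 . .
  0 0 0 0 . . .
  . 0 0 . . . .
  . . . . . . .
  . . . 1 . . .
  . . 1 1 . . .
  . 1 1 . . . .
  . 1 1 . . . .
  . 1 . . . . .
  . . . . . . .

Final: -1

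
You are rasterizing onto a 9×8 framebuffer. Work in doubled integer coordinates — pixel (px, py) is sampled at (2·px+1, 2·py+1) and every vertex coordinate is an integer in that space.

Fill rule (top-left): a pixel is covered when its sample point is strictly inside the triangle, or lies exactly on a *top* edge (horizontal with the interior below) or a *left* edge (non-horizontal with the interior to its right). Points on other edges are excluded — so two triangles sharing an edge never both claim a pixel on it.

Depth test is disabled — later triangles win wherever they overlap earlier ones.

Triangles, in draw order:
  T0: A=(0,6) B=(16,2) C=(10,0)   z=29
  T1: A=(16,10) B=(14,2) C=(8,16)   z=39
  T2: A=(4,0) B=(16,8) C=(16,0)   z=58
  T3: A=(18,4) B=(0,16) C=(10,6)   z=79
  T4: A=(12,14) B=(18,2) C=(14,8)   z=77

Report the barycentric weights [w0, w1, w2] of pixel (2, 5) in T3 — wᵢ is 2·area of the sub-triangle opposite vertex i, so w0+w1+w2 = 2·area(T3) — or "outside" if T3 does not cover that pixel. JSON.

T0:
  2·area = 56  (B↔C swapped to make it positive)
  edge (0, 6)→(10, 0): d=(10,-6) top-left  bias=+0
  edge (10, 0)→(16, 2): d=(6,2) right/bottom  bias=-1
  edge (16, 2)→(0, 6): d=(-16,4) right/bottom  bias=-1
    (4,0)@(9, 1): e=[4,8,44] → #
    (5,0)@(11, 1): e=[16,4,36] → #
    (6,0)@(13, 1): e=[28,0,28] → ·  [on edge]
    (2,1)@(5, 3): e=[0,28,28] → #  [on edge]
    (3,1)@(7, 3): e=[12,24,20] → #
    (6,1)@(13, 3): e=[48,12,-4] → ·
    (1,2)@(3, 5): e=[8,44,4] → #
    (2,2)@(5, 5): e=[20,40,-4] → ·
    (3,2)@(7, 5): e=[32,36,-12] → ·
    (4,2)@(9, 5): e=[44,32,-20] → ·
    (5,2)@(11, 5): e=[56,28,-28] → ·
    (1,3)@(3, 7): e=[28,56,-28] → ·
  covered (7 px):
    · · · · # # · · ·
    · · # # # # · · ·
    · # · · · · · · ·
    · · · · · · · · ·
    · · · · · · · · ·
    · · · · · · · · ·
    · · · · · · · · ·
    · · · · · · · · ·
T1:
  2·area = 76  (B↔C swapped to make it positive)
  edge (16, 10)→(8, 16): d=(-8,6) right/bottom  bias=-1
  edge (8, 16)→(14, 2): d=(6,-14) top-left  bias=+0
  edge (14, 2)→(16, 10): d=(2,8) right/bottom  bias=-1
    (6,2)@(13, 5): e=[58,4,14] → #
    (7,2)@(15, 5): e=[46,32,-2] → ·
    (6,3)@(13, 7): e=[42,16,18] → #
    (7,3)@(15, 7): e=[30,44,2] → #
    (8,3)@(17, 7): e=[18,72,-14] → ·
    (5,4)@(11, 9): e=[38,0,38] → #  [on edge]
    (8,4)@(17, 9): e=[2,84,-10] → ·
    (5,5)@(11, 11): e=[22,12,42] → #
    (7,5)@(15, 11): e=[-2,68,10] → ·
    (5,6)@(11, 13): e=[6,24,46] → #
    (6,6)@(13, 13): e=[-6,52,30] → ·
    (4,7)@(9, 15): e=[2,8,66] → #
  covered (10 px):
    · · · · · · · · ·
    · · · · · · · · ·
    · · · · · · # · ·
    · · · · · · # # ·
    · · · · · # # # ·
    · · · · · # # · ·
    · · · · · # · · ·
    · · · · # · · · ·
T2:
  2·area = 96  (B↔C swapped to make it positive)
  edge (4, 0)→(16, 0): d=(12,0) top-left  bias=+0
  edge (16, 0)→(16, 8): d=(0,8) right/bottom  bias=-1
  edge (16, 8)→(4, 0): d=(-12,-8) top-left  bias=+0
    (3,0)@(7, 1): e=[12,72,12] → #
    (4,0)@(9, 1): e=[12,56,28] → #
    (5,0)@(11, 1): e=[12,40,44] → #
    (6,0)@(13, 1): e=[12,24,60] → #
    (7,0)@(15, 1): e=[12,8,76] → #
    (8,0)@(17, 1): e=[12,-8,92] → ·
    (3,1)@(7, 3): e=[36,72,-12] → ·
    (4,1)@(9, 3): e=[36,56,4] → #
    (8,1)@(17, 3): e=[36,-8,68] → ·
    (4,2)@(9, 5): e=[60,56,-20] → ·
    (5,2)@(11, 5): e=[60,40,-4] → ·
    (6,2)@(13, 5): e=[60,24,12] → #
  covered (12 px):
    · · · # # # # # ·
    · · · · # # # # ·
    · · · · · · # # ·
    · · · · · · · # ·
    · · · · · · · · ·
    · · · · · · · · ·
    · · · · · · · · ·
    · · · · · · · · ·
T3:
  2·area = 60
  edge (18, 4)→(0, 16): d=(-18,12) right/bottom  bias=-1
  edge (0, 16)→(10, 6): d=(10,-10) top-left  bias=+0
  edge (10, 6)→(18, 4): d=(8,-2) top-left  bias=+0
    (7,0)@(15, 1): e=[90,0,-30] → ·  [on edge]
    (6,1)@(13, 3): e=[78,0,-18] → ·  [on edge]
    (5,2)@(11, 5): e=[66,0,-6] → ·  [on edge]
    (7,2)@(15, 5): e=[18,40,2] → #
    (8,2)@(17, 5): e=[-6,60,6] → ·
    (4,3)@(9, 7): e=[54,0,6] → #  [on edge]
    (5,3)@(11, 7): e=[30,20,10] → #
    (6,3)@(13, 7): e=[6,40,14] → #
    (7,3)@(15, 7): e=[-18,60,18] → ·
    (3,4)@(7, 9): e=[42,0,18] → #  [on edge]
    (5,4)@(11, 9): e=[-6,40,26] → ·
    (6,4)@(13, 9): e=[-30,60,30] → ·
    (2,5)@(5, 11): e=[30,0,30] → #  [on edge]
    (1,6)@(3, 13): e=[18,0,42] → #  [on edge]
    (0,7)@(1, 15): e=[6,0,54] → #  [on edge]
  covered (10 px):
    · · · · · · · · ·
    · · · · · · · · ·
    · · · · · · · # ·
    · · · · # # # · ·
    · · · # # · · · ·
    · · # # · · · · ·
    · # · · · · · · ·
    # · · · · · · · ·
T4:
  2·area = 12  (B↔C swapped to make it positive)
  edge (12, 14)→(14, 8): d=(2,-6) top-left  bias=+0
  edge (14, 8)→(18, 2): d=(4,-6) top-left  bias=+0
  edge (18, 2)→(12, 14): d=(-6,12) right/bottom  bias=-1
    (7,2)@(15, 5): e=[0,-6,18] → ·  [on edge]
    (7,3)@(15, 7): e=[4,2,6] → #
    (8,3)@(17, 7): e=[16,14,-18] → ·
    (7,4)@(15, 9): e=[8,10,-6] → ·
    (6,5)@(13, 11): e=[0,6,6] → #  [on edge]
    (7,5)@(15, 11): e=[12,18,-18] → ·
    (6,6)@(13, 13): e=[4,14,-6] → ·
  covered (2 px):
    · · · · · · · · ·
    · · · · · · · · ·
    · · · · · · · · ·
    · · · · · · · # ·
    · · · · · · · · ·
    · · · · · · # · ·
    · · · · · · · · ·
    · · · · · · · · ·

Final: [0,30,30]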